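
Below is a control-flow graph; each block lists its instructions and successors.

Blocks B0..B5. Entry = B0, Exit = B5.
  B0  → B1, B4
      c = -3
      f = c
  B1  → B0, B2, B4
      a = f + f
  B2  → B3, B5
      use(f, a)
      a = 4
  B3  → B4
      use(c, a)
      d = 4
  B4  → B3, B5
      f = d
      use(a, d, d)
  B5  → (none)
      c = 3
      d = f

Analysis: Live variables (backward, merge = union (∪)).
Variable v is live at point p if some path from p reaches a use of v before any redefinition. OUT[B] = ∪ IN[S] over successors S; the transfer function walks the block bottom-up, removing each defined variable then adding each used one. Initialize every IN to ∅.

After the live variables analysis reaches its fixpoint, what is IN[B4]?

Converged values:
  B0: | IN={a, d} | OUT={a, c, d, f}
  B1: | IN={c, d, f} | OUT={a, c, d, f}
  B2: | IN={a, c, f} | OUT={a, c, f}
  B3: | IN={a, c} | OUT={a, c, d}
  B4: | IN={a, c, d} | OUT={a, c, f}
  B5: | IN={f} | OUT={}

Merge at B4: OUT[B4] = IN[B3] ⊔ IN[B5] = {a, c, f}
Applying B4's transfer function to that OUT value gives IN[B4] (row B4 above).

Answer: {a, c, d}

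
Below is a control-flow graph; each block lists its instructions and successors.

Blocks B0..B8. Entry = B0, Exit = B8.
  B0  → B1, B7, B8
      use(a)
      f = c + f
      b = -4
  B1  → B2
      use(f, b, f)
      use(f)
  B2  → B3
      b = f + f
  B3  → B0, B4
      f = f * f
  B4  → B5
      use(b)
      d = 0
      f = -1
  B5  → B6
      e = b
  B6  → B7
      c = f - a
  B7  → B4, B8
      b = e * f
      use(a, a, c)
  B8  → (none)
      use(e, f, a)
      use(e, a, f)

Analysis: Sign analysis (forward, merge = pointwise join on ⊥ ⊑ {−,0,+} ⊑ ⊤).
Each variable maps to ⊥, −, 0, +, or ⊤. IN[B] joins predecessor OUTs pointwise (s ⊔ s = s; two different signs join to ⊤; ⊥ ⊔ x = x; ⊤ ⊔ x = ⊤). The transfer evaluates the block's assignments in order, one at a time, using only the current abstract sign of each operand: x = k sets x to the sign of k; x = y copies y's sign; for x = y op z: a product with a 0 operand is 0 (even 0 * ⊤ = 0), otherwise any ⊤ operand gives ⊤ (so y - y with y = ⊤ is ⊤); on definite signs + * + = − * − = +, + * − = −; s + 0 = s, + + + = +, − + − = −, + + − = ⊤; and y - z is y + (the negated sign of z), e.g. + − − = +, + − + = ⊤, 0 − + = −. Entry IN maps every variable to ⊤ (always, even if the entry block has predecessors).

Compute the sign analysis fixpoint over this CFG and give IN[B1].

Answer: {a: ⊤, b: -, c: ⊤, d: ⊤, e: ⊤, f: ⊤}

Trace:
Per-block solution:
  B0: | IN=(all ⊤) | OUT={b:-; rest ⊤}
  B1: | IN={b:-; rest ⊤} | OUT={b:-; rest ⊤}
  B2: | IN={b:-; rest ⊤} | OUT=(all ⊤)
  B3: | IN=(all ⊤) | OUT=(all ⊤)
  B4: | IN=(all ⊤) | OUT={d:0, f:-; rest ⊤}
  B5: | IN={d:0, f:-; rest ⊤} | OUT={d:0, f:-; rest ⊤}
  B6: | IN={d:0, f:-; rest ⊤} | OUT={d:0, f:-; rest ⊤}
  B7: | IN=(all ⊤) | OUT=(all ⊤)
  B8: | IN=(all ⊤) | OUT=(all ⊤)

Merge at B1: IN[B1] = OUT[B0] = {a: ⊤, b: -, c: ⊤, d: ⊤, e: ⊤, f: ⊤}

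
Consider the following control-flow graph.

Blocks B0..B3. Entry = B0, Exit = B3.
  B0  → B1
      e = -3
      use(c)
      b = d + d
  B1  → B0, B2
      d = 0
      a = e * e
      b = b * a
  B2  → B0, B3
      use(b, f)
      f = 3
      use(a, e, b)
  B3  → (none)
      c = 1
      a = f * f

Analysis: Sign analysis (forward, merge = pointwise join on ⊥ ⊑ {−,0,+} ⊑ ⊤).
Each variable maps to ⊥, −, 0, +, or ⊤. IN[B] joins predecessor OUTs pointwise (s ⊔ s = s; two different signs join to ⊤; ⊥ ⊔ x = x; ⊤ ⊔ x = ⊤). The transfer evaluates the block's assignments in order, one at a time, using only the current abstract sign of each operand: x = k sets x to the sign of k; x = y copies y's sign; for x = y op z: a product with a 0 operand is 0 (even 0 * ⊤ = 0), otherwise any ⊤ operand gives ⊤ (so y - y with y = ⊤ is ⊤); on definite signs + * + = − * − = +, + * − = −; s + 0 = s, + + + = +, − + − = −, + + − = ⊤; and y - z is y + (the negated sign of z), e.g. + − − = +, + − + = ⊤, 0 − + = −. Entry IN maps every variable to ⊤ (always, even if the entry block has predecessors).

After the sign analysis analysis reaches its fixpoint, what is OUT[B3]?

Answer: {a: +, b: ⊤, c: +, d: 0, e: -, f: +}

Trace:
Converged values:
  B0:   IN=(all ⊤)   OUT={e:-; rest ⊤}
  B1:   IN={e:-; rest ⊤}   OUT={a:+, d:0, e:-; rest ⊤}
  B2:   IN={a:+, d:0, e:-; rest ⊤}   OUT={a:+, d:0, e:-, f:+; rest ⊤}
  B3:   IN={a:+, d:0, e:-, f:+; rest ⊤}   OUT={a:+, c:+, d:0, e:-, f:+; rest ⊤}

Merge at B3: IN[B3] = OUT[B2] = {a: +, b: ⊤, c: ⊤, d: 0, e: -, f: +}
Applying B3's transfer function to that IN value gives OUT[B3] (row B3 above).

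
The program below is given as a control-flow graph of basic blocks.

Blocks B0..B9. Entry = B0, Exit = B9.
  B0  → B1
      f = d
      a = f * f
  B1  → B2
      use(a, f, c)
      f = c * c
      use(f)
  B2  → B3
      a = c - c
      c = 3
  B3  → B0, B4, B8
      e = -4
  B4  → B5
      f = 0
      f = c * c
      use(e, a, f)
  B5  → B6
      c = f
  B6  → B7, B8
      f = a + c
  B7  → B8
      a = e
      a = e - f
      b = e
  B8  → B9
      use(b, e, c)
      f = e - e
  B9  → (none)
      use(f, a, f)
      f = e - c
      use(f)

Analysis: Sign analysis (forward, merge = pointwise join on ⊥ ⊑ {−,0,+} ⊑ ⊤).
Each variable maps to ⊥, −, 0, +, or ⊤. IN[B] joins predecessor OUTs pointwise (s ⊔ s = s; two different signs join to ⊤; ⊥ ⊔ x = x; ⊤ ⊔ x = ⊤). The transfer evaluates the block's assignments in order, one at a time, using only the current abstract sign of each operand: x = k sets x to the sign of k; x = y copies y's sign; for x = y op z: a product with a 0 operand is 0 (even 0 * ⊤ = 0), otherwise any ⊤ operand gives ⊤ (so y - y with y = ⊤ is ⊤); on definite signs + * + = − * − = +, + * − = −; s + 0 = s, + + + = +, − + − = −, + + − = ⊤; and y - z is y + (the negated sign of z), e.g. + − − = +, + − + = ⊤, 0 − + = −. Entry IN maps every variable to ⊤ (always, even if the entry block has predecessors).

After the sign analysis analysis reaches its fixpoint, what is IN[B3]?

Per-block solution:
  B0:   IN=(all ⊤)   OUT=(all ⊤)
  B1:   IN=(all ⊤)   OUT=(all ⊤)
  B2:   IN=(all ⊤)   OUT={c:+; rest ⊤}
  B3:   IN={c:+; rest ⊤}   OUT={c:+, e:-; rest ⊤}
  B4:   IN={c:+, e:-; rest ⊤}   OUT={c:+, e:-, f:+; rest ⊤}
  B5:   IN={c:+, e:-, f:+; rest ⊤}   OUT={c:+, e:-, f:+; rest ⊤}
  B6:   IN={c:+, e:-, f:+; rest ⊤}   OUT={c:+, e:-; rest ⊤}
  B7:   IN={c:+, e:-; rest ⊤}   OUT={b:-, c:+, e:-; rest ⊤}
  B8:   IN={c:+, e:-; rest ⊤}   OUT={c:+, e:-; rest ⊤}
  B9:   IN={c:+, e:-; rest ⊤}   OUT={c:+, e:-, f:-; rest ⊤}

Merge at B3: IN[B3] = OUT[B2] = {a: ⊤, b: ⊤, c: +, d: ⊤, e: ⊤, f: ⊤}

Answer: {a: ⊤, b: ⊤, c: +, d: ⊤, e: ⊤, f: ⊤}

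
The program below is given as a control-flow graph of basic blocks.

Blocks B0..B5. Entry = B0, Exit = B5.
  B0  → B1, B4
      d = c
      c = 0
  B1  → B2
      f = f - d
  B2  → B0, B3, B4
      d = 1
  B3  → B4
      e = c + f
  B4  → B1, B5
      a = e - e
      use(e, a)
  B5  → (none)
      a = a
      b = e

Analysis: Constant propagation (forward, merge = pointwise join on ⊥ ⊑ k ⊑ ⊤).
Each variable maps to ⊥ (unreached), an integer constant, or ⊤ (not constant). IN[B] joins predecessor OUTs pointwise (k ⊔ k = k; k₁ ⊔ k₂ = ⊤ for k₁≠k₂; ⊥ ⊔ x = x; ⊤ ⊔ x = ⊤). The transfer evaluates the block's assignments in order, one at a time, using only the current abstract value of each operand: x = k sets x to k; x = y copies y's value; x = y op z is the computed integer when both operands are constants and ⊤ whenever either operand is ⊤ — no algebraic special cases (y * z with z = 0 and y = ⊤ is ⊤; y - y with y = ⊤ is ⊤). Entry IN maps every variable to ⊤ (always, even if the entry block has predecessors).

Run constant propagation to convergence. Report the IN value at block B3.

Converged values:
  B0: | IN=(all ⊤) | OUT={c:0; rest ⊤}
  B1: | IN={c:0; rest ⊤} | OUT={c:0; rest ⊤}
  B2: | IN={c:0; rest ⊤} | OUT={c:0, d:1; rest ⊤}
  B3: | IN={c:0, d:1; rest ⊤} | OUT={c:0, d:1; rest ⊤}
  B4: | IN={c:0; rest ⊤} | OUT={c:0; rest ⊤}
  B5: | IN={c:0; rest ⊤} | OUT={c:0; rest ⊤}

Merge at B3: IN[B3] = OUT[B2] = {a: ⊤, b: ⊤, c: 0, d: 1, e: ⊤, f: ⊤}

Answer: {a: ⊤, b: ⊤, c: 0, d: 1, e: ⊤, f: ⊤}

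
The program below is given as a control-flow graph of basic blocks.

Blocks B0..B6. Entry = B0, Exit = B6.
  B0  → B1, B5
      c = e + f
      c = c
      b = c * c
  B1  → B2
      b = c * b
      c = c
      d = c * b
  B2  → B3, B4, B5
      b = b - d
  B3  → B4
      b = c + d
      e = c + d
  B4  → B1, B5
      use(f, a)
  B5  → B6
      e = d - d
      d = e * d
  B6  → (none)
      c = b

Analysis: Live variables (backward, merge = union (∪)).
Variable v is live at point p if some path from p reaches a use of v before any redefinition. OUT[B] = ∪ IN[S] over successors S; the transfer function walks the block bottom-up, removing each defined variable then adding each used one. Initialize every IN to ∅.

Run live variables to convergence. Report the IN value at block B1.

Answer: {a, b, c, f}

Working:
Per-block solution:
  B0: | IN={a, d, e, f} | OUT={a, b, c, d, f}
  B1: | IN={a, b, c, f} | OUT={a, b, c, d, f}
  B2: | IN={a, b, c, d, f} | OUT={a, b, c, d, f}
  B3: | IN={a, c, d, f} | OUT={a, b, c, d, f}
  B4: | IN={a, b, c, d, f} | OUT={a, b, c, d, f}
  B5: | IN={b, d} | OUT={b}
  B6: | IN={b} | OUT={}

Merge at B1: OUT[B1] = IN[B2] = {a, b, c, d, f}
Applying B1's transfer function to that OUT value gives IN[B1] (row B1 above).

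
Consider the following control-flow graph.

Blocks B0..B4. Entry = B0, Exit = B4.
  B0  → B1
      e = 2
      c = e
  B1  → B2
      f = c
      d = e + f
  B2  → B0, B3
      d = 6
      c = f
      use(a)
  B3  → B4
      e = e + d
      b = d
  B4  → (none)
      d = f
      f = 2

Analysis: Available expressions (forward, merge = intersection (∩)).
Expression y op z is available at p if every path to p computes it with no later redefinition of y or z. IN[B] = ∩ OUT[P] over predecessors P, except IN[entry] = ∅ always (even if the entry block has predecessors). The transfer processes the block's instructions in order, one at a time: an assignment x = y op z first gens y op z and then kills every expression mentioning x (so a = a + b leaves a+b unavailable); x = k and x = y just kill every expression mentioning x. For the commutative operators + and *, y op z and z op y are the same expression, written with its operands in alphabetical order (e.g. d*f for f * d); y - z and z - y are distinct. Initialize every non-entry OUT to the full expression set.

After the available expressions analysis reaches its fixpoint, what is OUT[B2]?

Per-block solution:
  B0:   IN={}   OUT={}
  B1:   IN={}   OUT={e+f}
  B2:   IN={e+f}   OUT={e+f}
  B3:   IN={e+f}   OUT={}
  B4:   IN={}   OUT={}

Merge at B2: IN[B2] = OUT[B1] = {e+f}
Applying B2's transfer function to that IN value gives OUT[B2] (row B2 above).

Answer: {e+f}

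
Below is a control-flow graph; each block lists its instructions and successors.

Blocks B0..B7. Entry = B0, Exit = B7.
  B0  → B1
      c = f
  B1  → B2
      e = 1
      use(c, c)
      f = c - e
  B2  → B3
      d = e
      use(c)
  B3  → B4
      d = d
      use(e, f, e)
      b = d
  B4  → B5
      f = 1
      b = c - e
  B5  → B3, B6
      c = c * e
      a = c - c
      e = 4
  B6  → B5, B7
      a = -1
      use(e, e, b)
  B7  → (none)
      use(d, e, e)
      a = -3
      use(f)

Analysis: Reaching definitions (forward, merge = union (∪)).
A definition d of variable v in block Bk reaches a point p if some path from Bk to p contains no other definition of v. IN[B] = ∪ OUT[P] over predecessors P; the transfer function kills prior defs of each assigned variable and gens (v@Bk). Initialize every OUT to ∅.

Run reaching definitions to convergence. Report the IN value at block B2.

Answer: {c@B0, e@B1, f@B1}

Working:
Per-block solution:
  B0:   IN={}   OUT={c@B0}
  B1:   IN={c@B0}   OUT={c@B0, e@B1, f@B1}
  B2:   IN={c@B0, e@B1, f@B1}   OUT={c@B0, d@B2, e@B1, f@B1}
  B3:   IN={a@B5, b@B4, c@B0, c@B5, d@B2, d@B3, e@B1, e@B5, f@B1, f@B4}   OUT={a@B5, b@B3, c@B0, c@B5, d@B3, e@B1, e@B5, f@B1, f@B4}
  B4:   IN={a@B5, b@B3, c@B0, c@B5, d@B3, e@B1, e@B5, f@B1, f@B4}   OUT={a@B5, b@B4, c@B0, c@B5, d@B3, e@B1, e@B5, f@B4}
  B5:   IN={a@B5, a@B6, b@B4, c@B0, c@B5, d@B3, e@B1, e@B5, f@B4}   OUT={a@B5, b@B4, c@B5, d@B3, e@B5, f@B4}
  B6:   IN={a@B5, b@B4, c@B5, d@B3, e@B5, f@B4}   OUT={a@B6, b@B4, c@B5, d@B3, e@B5, f@B4}
  B7:   IN={a@B6, b@B4, c@B5, d@B3, e@B5, f@B4}   OUT={a@B7, b@B4, c@B5, d@B3, e@B5, f@B4}

Merge at B2: IN[B2] = OUT[B1] = {c@B0, e@B1, f@B1}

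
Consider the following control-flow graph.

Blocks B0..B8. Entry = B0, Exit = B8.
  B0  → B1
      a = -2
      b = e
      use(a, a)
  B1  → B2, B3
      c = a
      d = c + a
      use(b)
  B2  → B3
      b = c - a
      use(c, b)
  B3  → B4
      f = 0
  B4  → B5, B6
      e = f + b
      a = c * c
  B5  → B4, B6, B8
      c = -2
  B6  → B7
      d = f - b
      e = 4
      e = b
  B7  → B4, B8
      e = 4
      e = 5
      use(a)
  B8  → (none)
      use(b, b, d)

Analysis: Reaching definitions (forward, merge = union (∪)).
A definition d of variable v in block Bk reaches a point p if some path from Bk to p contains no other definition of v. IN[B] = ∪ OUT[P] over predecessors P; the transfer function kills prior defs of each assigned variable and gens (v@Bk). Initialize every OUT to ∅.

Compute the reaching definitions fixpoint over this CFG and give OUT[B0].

Answer: {a@B0, b@B0}

Working:
Fixpoint table:
  B0:   IN={}   OUT={a@B0, b@B0}
  B1:   IN={a@B0, b@B0}   OUT={a@B0, b@B0, c@B1, d@B1}
  B2:   IN={a@B0, b@B0, c@B1, d@B1}   OUT={a@B0, b@B2, c@B1, d@B1}
  B3:   IN={a@B0, b@B0, b@B2, c@B1, d@B1}   OUT={a@B0, b@B0, b@B2, c@B1, d@B1, f@B3}
  B4:   IN={a@B0, a@B4, b@B0, b@B2, c@B1, c@B5, d@B1, d@B6, e@B4, e@B7, f@B3}   OUT={a@B4, b@B0, b@B2, c@B1, c@B5, d@B1, d@B6, e@B4, f@B3}
  B5:   IN={a@B4, b@B0, b@B2, c@B1, c@B5, d@B1, d@B6, e@B4, f@B3}   OUT={a@B4, b@B0, b@B2, c@B5, d@B1, d@B6, e@B4, f@B3}
  B6:   IN={a@B4, b@B0, b@B2, c@B1, c@B5, d@B1, d@B6, e@B4, f@B3}   OUT={a@B4, b@B0, b@B2, c@B1, c@B5, d@B6, e@B6, f@B3}
  B7:   IN={a@B4, b@B0, b@B2, c@B1, c@B5, d@B6, e@B6, f@B3}   OUT={a@B4, b@B0, b@B2, c@B1, c@B5, d@B6, e@B7, f@B3}
  B8:   IN={a@B4, b@B0, b@B2, c@B1, c@B5, d@B1, d@B6, e@B4, e@B7, f@B3}   OUT={a@B4, b@B0, b@B2, c@B1, c@B5, d@B1, d@B6, e@B4, e@B7, f@B3}

B0 is the boundary node: IN[B0] = {}
Applying B0's transfer function to that IN value gives OUT[B0] (row B0 above).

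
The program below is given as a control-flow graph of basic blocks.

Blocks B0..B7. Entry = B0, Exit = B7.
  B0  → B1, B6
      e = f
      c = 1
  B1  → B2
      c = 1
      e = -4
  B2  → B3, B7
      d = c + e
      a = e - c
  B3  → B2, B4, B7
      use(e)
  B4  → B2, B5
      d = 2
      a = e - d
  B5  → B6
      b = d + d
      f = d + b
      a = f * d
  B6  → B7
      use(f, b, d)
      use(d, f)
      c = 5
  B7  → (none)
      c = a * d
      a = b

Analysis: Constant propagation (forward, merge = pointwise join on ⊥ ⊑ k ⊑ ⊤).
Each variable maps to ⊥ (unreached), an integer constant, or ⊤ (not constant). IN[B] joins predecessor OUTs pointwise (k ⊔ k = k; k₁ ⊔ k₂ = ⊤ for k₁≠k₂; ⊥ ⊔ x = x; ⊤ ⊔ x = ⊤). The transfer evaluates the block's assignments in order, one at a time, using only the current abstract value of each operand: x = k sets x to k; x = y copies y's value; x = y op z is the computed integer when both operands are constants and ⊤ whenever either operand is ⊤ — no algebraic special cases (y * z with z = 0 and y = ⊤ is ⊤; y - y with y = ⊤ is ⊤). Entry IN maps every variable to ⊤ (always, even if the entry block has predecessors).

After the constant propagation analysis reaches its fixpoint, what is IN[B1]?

Answer: {a: ⊤, b: ⊤, c: 1, d: ⊤, e: ⊤, f: ⊤}

Derivation:
Fixpoint table:
  B0:   IN=(all ⊤)   OUT={c:1; rest ⊤}
  B1:   IN={c:1; rest ⊤}   OUT={c:1, e:-4; rest ⊤}
  B2:   IN={c:1, e:-4; rest ⊤}   OUT={a:-5, c:1, d:-3, e:-4; rest ⊤}
  B3:   IN={a:-5, c:1, d:-3, e:-4; rest ⊤}   OUT={a:-5, c:1, d:-3, e:-4; rest ⊤}
  B4:   IN={a:-5, c:1, d:-3, e:-4; rest ⊤}   OUT={a:-6, c:1, d:2, e:-4; rest ⊤}
  B5:   IN={a:-6, c:1, d:2, e:-4; rest ⊤}   OUT={a:12, b:4, c:1, d:2, e:-4, f:6; rest ⊤}
  B6:   IN={c:1; rest ⊤}   OUT={c:5; rest ⊤}
  B7:   IN=(all ⊤)   OUT=(all ⊤)

Merge at B1: IN[B1] = OUT[B0] = {a: ⊤, b: ⊤, c: 1, d: ⊤, e: ⊤, f: ⊤}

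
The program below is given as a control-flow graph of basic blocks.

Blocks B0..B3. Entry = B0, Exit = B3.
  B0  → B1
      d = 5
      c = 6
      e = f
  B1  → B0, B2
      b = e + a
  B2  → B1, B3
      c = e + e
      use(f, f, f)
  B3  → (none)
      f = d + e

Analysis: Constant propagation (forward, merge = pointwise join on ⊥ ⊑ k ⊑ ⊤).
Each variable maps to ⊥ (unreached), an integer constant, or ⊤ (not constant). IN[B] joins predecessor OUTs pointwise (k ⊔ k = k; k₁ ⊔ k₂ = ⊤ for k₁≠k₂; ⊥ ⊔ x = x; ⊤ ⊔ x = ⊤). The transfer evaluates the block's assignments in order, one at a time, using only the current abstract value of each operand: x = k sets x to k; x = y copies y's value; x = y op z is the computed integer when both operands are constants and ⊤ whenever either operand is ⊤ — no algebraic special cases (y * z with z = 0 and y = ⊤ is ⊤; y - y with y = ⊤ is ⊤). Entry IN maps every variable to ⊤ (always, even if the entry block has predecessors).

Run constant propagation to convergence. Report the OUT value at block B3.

Answer: {a: ⊤, b: ⊤, c: ⊤, d: 5, e: ⊤, f: ⊤}

Trace:
Fixpoint table:
  B0: | IN=(all ⊤) | OUT={c:6, d:5; rest ⊤}
  B1: | IN={d:5; rest ⊤} | OUT={d:5; rest ⊤}
  B2: | IN={d:5; rest ⊤} | OUT={d:5; rest ⊤}
  B3: | IN={d:5; rest ⊤} | OUT={d:5; rest ⊤}

Merge at B3: IN[B3] = OUT[B2] = {a: ⊤, b: ⊤, c: ⊤, d: 5, e: ⊤, f: ⊤}
Applying B3's transfer function to that IN value gives OUT[B3] (row B3 above).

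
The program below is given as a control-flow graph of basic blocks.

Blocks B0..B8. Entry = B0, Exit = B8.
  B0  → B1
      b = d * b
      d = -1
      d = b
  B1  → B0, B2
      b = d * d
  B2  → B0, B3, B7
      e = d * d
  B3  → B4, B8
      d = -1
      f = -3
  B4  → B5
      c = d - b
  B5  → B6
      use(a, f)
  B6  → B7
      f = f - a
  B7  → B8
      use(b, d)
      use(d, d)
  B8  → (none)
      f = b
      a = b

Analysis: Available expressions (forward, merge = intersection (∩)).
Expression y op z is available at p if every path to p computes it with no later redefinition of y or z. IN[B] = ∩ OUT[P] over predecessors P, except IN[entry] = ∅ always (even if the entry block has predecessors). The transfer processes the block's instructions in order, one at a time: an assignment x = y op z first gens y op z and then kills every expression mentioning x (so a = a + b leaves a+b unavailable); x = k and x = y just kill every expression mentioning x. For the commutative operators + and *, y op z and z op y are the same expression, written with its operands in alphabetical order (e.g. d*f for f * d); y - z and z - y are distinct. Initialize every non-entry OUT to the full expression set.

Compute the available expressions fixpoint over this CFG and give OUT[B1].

Fixpoint table:
  B0:  IN={}  OUT={}
  B1:  IN={}  OUT={d*d}
  B2:  IN={d*d}  OUT={d*d}
  B3:  IN={d*d}  OUT={}
  B4:  IN={}  OUT={d-b}
  B5:  IN={d-b}  OUT={d-b}
  B6:  IN={d-b}  OUT={d-b}
  B7:  IN={}  OUT={}
  B8:  IN={}  OUT={}

Merge at B1: IN[B1] = OUT[B0] = {}
Applying B1's transfer function to that IN value gives OUT[B1] (row B1 above).

Answer: {d*d}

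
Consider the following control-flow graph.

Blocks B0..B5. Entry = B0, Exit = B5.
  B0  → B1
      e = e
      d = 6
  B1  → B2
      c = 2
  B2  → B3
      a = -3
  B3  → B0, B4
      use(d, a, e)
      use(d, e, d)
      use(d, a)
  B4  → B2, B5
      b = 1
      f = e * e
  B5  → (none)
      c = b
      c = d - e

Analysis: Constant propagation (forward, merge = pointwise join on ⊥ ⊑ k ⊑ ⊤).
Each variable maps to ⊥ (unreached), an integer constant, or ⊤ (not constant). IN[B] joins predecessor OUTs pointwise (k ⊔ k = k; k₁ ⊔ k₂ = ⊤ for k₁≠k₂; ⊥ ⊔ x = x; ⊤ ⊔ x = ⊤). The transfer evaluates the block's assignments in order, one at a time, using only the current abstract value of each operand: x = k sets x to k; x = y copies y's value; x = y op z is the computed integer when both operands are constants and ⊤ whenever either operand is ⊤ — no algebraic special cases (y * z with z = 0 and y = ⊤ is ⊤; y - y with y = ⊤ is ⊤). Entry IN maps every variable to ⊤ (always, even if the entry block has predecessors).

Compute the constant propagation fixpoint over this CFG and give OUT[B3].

Answer: {a: -3, b: ⊤, c: 2, d: 6, e: ⊤, f: ⊤}

Derivation:
Fixpoint table:
  B0: | IN=(all ⊤) | OUT={d:6; rest ⊤}
  B1: | IN={d:6; rest ⊤} | OUT={c:2, d:6; rest ⊤}
  B2: | IN={c:2, d:6; rest ⊤} | OUT={a:-3, c:2, d:6; rest ⊤}
  B3: | IN={a:-3, c:2, d:6; rest ⊤} | OUT={a:-3, c:2, d:6; rest ⊤}
  B4: | IN={a:-3, c:2, d:6; rest ⊤} | OUT={a:-3, b:1, c:2, d:6; rest ⊤}
  B5: | IN={a:-3, b:1, c:2, d:6; rest ⊤} | OUT={a:-3, b:1, d:6; rest ⊤}

Merge at B3: IN[B3] = OUT[B2] = {a: -3, b: ⊤, c: 2, d: 6, e: ⊤, f: ⊤}
Applying B3's transfer function to that IN value gives OUT[B3] (row B3 above).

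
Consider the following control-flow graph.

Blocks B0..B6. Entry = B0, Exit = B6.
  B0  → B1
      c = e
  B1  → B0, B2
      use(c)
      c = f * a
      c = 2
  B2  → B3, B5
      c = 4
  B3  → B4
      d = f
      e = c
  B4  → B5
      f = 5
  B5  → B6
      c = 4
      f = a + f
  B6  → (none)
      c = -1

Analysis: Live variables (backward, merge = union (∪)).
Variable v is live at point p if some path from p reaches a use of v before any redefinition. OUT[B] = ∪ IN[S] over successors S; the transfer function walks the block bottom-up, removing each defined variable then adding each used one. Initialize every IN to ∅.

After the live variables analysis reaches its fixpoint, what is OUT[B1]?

Answer: {a, e, f}

Derivation:
Fixpoint table:
  B0: | IN={a, e, f} | OUT={a, c, e, f}
  B1: | IN={a, c, e, f} | OUT={a, e, f}
  B2: | IN={a, f} | OUT={a, c, f}
  B3: | IN={a, c, f} | OUT={a}
  B4: | IN={a} | OUT={a, f}
  B5: | IN={a, f} | OUT={}
  B6: | IN={} | OUT={}

Merge at B1: OUT[B1] = IN[B0] ⊔ IN[B2] = {a, e, f}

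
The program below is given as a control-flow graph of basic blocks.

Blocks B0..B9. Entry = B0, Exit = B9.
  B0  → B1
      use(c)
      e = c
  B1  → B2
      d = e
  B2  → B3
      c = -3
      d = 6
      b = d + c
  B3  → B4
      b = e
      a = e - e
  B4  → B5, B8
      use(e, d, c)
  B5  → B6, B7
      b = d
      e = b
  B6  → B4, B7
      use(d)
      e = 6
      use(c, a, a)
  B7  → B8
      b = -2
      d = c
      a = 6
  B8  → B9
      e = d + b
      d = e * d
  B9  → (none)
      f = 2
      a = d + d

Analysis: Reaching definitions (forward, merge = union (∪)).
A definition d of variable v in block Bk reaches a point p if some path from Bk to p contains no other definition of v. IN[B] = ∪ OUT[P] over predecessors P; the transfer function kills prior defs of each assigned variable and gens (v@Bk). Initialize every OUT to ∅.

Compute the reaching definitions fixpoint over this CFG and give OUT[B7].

Answer: {a@B7, b@B7, c@B2, d@B7, e@B5, e@B6}

Derivation:
Converged values:
  B0:   IN={}   OUT={e@B0}
  B1:   IN={e@B0}   OUT={d@B1, e@B0}
  B2:   IN={d@B1, e@B0}   OUT={b@B2, c@B2, d@B2, e@B0}
  B3:   IN={b@B2, c@B2, d@B2, e@B0}   OUT={a@B3, b@B3, c@B2, d@B2, e@B0}
  B4:   IN={a@B3, b@B3, b@B5, c@B2, d@B2, e@B0, e@B6}   OUT={a@B3, b@B3, b@B5, c@B2, d@B2, e@B0, e@B6}
  B5:   IN={a@B3, b@B3, b@B5, c@B2, d@B2, e@B0, e@B6}   OUT={a@B3, b@B5, c@B2, d@B2, e@B5}
  B6:   IN={a@B3, b@B5, c@B2, d@B2, e@B5}   OUT={a@B3, b@B5, c@B2, d@B2, e@B6}
  B7:   IN={a@B3, b@B5, c@B2, d@B2, e@B5, e@B6}   OUT={a@B7, b@B7, c@B2, d@B7, e@B5, e@B6}
  B8:   IN={a@B3, a@B7, b@B3, b@B5, b@B7, c@B2, d@B2, d@B7, e@B0, e@B5, e@B6}   OUT={a@B3, a@B7, b@B3, b@B5, b@B7, c@B2, d@B8, e@B8}
  B9:   IN={a@B3, a@B7, b@B3, b@B5, b@B7, c@B2, d@B8, e@B8}   OUT={a@B9, b@B3, b@B5, b@B7, c@B2, d@B8, e@B8, f@B9}

Merge at B7: IN[B7] = OUT[B5] ⊔ OUT[B6] = {a@B3, b@B5, c@B2, d@B2, e@B5, e@B6}
Applying B7's transfer function to that IN value gives OUT[B7] (row B7 above).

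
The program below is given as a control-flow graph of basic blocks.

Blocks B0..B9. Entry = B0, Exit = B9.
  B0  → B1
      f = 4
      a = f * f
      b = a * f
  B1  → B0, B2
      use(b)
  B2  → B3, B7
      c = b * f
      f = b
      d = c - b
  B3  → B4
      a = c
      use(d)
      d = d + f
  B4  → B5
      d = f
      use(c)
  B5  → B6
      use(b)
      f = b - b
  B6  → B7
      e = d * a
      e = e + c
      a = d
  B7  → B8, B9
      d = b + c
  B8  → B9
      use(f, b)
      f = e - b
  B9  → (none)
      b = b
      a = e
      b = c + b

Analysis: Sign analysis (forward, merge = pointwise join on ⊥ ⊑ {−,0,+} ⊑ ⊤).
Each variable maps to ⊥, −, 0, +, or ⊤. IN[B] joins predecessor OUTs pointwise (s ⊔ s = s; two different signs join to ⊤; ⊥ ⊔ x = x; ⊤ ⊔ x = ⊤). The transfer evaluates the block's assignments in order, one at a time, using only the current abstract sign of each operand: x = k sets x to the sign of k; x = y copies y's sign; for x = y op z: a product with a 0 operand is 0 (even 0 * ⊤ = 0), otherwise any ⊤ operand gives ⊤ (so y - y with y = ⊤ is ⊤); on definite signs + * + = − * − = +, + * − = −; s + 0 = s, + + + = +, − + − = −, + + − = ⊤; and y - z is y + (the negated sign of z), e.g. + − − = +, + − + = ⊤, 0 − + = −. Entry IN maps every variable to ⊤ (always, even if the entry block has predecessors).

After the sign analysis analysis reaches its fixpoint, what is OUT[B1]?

Answer: {a: +, b: +, c: ⊤, d: ⊤, e: ⊤, f: +}

Derivation:
Fixpoint table:
  B0: | IN=(all ⊤) | OUT={a:+, b:+, f:+; rest ⊤}
  B1: | IN={a:+, b:+, f:+; rest ⊤} | OUT={a:+, b:+, f:+; rest ⊤}
  B2: | IN={a:+, b:+, f:+; rest ⊤} | OUT={a:+, b:+, c:+, f:+; rest ⊤}
  B3: | IN={a:+, b:+, c:+, f:+; rest ⊤} | OUT={a:+, b:+, c:+, f:+; rest ⊤}
  B4: | IN={a:+, b:+, c:+, f:+; rest ⊤} | OUT={a:+, b:+, c:+, d:+, f:+; rest ⊤}
  B5: | IN={a:+, b:+, c:+, d:+, f:+; rest ⊤} | OUT={a:+, b:+, c:+, d:+; rest ⊤}
  B6: | IN={a:+, b:+, c:+, d:+; rest ⊤} | OUT={a:+, b:+, c:+, d:+, e:+; rest ⊤}
  B7: | IN={a:+, b:+, c:+; rest ⊤} | OUT={a:+, b:+, c:+, d:+; rest ⊤}
  B8: | IN={a:+, b:+, c:+, d:+; rest ⊤} | OUT={a:+, b:+, c:+, d:+; rest ⊤}
  B9: | IN={a:+, b:+, c:+, d:+; rest ⊤} | OUT={b:+, c:+, d:+; rest ⊤}

Merge at B1: IN[B1] = OUT[B0] = {a: +, b: +, c: ⊤, d: ⊤, e: ⊤, f: +}
Applying B1's transfer function to that IN value gives OUT[B1] (row B1 above).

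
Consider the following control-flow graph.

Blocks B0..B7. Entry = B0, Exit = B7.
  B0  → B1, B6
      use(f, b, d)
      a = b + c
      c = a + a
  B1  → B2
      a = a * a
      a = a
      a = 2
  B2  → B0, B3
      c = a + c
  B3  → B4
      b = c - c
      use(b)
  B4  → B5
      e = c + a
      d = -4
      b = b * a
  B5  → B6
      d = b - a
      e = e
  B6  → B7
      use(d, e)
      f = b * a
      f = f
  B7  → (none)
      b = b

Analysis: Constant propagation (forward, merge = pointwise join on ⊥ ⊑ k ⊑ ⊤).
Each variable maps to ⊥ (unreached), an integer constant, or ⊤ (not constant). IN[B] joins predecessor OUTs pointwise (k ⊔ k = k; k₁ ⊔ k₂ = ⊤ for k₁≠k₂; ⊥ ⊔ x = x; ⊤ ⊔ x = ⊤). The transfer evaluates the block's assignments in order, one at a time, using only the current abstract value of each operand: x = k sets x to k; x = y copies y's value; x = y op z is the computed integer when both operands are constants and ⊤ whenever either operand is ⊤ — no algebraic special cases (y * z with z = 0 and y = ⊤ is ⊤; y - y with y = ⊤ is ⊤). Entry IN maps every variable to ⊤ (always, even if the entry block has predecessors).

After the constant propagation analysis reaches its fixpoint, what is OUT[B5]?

Answer: {a: 2, b: ⊤, c: ⊤, d: ⊤, e: ⊤, f: ⊤}

Derivation:
Converged values:
  B0:   IN=(all ⊤)   OUT=(all ⊤)
  B1:   IN=(all ⊤)   OUT={a:2; rest ⊤}
  B2:   IN={a:2; rest ⊤}   OUT={a:2; rest ⊤}
  B3:   IN={a:2; rest ⊤}   OUT={a:2; rest ⊤}
  B4:   IN={a:2; rest ⊤}   OUT={a:2, d:-4; rest ⊤}
  B5:   IN={a:2, d:-4; rest ⊤}   OUT={a:2; rest ⊤}
  B6:   IN=(all ⊤)   OUT=(all ⊤)
  B7:   IN=(all ⊤)   OUT=(all ⊤)

Merge at B5: IN[B5] = OUT[B4] = {a: 2, b: ⊤, c: ⊤, d: -4, e: ⊤, f: ⊤}
Applying B5's transfer function to that IN value gives OUT[B5] (row B5 above).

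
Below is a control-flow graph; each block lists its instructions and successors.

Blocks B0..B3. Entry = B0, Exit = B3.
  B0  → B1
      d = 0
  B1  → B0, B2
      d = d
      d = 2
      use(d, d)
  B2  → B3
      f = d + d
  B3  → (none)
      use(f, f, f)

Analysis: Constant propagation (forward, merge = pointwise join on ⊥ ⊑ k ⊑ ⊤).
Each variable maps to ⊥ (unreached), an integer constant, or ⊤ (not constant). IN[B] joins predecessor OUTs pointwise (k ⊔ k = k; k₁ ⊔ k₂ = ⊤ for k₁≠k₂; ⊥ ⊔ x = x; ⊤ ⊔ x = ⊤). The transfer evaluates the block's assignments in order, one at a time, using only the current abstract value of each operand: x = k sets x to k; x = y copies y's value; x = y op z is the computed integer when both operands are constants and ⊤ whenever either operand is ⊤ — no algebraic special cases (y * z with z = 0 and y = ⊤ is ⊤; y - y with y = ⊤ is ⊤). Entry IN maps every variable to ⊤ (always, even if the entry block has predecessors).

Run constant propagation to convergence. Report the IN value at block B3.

Answer: {a: ⊤, b: ⊤, c: ⊤, d: 2, e: ⊤, f: 4}

Trace:
Fixpoint table:
  B0:   IN=(all ⊤)   OUT={d:0; rest ⊤}
  B1:   IN={d:0; rest ⊤}   OUT={d:2; rest ⊤}
  B2:   IN={d:2; rest ⊤}   OUT={d:2, f:4; rest ⊤}
  B3:   IN={d:2, f:4; rest ⊤}   OUT={d:2, f:4; rest ⊤}

Merge at B3: IN[B3] = OUT[B2] = {a: ⊤, b: ⊤, c: ⊤, d: 2, e: ⊤, f: 4}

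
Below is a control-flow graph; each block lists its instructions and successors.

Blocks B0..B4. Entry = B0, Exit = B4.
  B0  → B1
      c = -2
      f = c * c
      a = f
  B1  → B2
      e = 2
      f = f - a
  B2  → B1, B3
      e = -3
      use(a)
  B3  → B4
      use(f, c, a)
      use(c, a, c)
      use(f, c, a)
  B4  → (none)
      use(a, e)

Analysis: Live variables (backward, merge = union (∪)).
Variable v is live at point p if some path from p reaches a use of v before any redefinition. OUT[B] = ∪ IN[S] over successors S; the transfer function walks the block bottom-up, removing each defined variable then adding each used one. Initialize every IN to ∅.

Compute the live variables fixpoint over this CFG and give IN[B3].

Answer: {a, c, e, f}

Trace:
Converged values:
  B0:  IN={}  OUT={a, c, f}
  B1:  IN={a, c, f}  OUT={a, c, f}
  B2:  IN={a, c, f}  OUT={a, c, e, f}
  B3:  IN={a, c, e, f}  OUT={a, e}
  B4:  IN={a, e}  OUT={}

Merge at B3: OUT[B3] = IN[B4] = {a, e}
Applying B3's transfer function to that OUT value gives IN[B3] (row B3 above).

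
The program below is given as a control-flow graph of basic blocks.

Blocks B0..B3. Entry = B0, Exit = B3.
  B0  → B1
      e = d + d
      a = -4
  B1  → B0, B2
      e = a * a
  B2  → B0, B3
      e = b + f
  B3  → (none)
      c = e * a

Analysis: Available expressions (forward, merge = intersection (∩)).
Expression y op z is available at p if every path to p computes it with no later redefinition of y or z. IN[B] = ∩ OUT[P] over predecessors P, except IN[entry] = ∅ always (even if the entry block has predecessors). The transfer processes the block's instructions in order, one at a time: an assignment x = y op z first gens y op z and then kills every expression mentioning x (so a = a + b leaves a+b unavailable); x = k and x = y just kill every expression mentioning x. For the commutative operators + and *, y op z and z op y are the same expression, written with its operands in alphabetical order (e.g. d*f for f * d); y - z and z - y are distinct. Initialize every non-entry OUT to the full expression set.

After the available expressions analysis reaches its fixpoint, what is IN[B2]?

Per-block solution:
  B0:   IN={}   OUT={d+d}
  B1:   IN={d+d}   OUT={a*a, d+d}
  B2:   IN={a*a, d+d}   OUT={a*a, b+f, d+d}
  B3:   IN={a*a, b+f, d+d}   OUT={a*a, a*e, b+f, d+d}

Merge at B2: IN[B2] = OUT[B1] = {a*a, d+d}

Answer: {a*a, d+d}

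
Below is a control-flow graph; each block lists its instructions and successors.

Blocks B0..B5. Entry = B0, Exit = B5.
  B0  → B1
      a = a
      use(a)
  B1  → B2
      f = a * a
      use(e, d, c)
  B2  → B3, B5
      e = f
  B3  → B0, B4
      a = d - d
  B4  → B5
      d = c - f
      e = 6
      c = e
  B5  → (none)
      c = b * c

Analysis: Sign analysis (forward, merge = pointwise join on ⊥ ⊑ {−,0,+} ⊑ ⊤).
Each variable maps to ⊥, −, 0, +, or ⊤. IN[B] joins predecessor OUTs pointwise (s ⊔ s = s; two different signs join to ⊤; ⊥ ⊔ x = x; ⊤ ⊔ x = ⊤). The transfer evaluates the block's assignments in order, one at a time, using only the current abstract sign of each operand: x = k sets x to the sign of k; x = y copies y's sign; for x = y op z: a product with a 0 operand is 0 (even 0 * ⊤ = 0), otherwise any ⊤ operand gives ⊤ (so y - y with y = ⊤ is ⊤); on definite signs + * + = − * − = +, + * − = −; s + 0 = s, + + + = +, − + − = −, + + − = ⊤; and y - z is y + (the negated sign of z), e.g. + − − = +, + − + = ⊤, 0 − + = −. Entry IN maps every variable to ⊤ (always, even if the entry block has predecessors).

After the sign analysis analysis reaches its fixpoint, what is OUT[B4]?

Converged values:
  B0:   IN=(all ⊤)   OUT=(all ⊤)
  B1:   IN=(all ⊤)   OUT=(all ⊤)
  B2:   IN=(all ⊤)   OUT=(all ⊤)
  B3:   IN=(all ⊤)   OUT=(all ⊤)
  B4:   IN=(all ⊤)   OUT={c:+, e:+; rest ⊤}
  B5:   IN=(all ⊤)   OUT=(all ⊤)

Merge at B4: IN[B4] = OUT[B3] = {a: ⊤, b: ⊤, c: ⊤, d: ⊤, e: ⊤, f: ⊤}
Applying B4's transfer function to that IN value gives OUT[B4] (row B4 above).

Answer: {a: ⊤, b: ⊤, c: +, d: ⊤, e: +, f: ⊤}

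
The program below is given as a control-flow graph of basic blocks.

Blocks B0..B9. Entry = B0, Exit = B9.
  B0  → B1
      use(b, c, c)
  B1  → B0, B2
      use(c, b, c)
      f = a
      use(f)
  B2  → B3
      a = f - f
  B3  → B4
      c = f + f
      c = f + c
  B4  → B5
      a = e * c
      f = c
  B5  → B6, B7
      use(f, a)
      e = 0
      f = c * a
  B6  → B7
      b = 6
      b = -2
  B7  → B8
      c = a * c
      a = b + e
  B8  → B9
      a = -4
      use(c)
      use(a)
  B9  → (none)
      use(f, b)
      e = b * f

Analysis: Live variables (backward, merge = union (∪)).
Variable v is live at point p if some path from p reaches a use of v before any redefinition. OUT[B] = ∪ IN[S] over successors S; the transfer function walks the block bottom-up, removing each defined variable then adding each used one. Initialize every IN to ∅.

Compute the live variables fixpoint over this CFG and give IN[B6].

Answer: {a, c, e, f}

Working:
Fixpoint table:
  B0:   IN={a, b, c, e}   OUT={a, b, c, e}
  B1:   IN={a, b, c, e}   OUT={a, b, c, e, f}
  B2:   IN={b, e, f}   OUT={b, e, f}
  B3:   IN={b, e, f}   OUT={b, c, e}
  B4:   IN={b, c, e}   OUT={a, b, c, f}
  B5:   IN={a, b, c, f}   OUT={a, b, c, e, f}
  B6:   IN={a, c, e, f}   OUT={a, b, c, e, f}
  B7:   IN={a, b, c, e, f}   OUT={b, c, f}
  B8:   IN={b, c, f}   OUT={b, f}
  B9:   IN={b, f}   OUT={}

Merge at B6: OUT[B6] = IN[B7] = {a, b, c, e, f}
Applying B6's transfer function to that OUT value gives IN[B6] (row B6 above).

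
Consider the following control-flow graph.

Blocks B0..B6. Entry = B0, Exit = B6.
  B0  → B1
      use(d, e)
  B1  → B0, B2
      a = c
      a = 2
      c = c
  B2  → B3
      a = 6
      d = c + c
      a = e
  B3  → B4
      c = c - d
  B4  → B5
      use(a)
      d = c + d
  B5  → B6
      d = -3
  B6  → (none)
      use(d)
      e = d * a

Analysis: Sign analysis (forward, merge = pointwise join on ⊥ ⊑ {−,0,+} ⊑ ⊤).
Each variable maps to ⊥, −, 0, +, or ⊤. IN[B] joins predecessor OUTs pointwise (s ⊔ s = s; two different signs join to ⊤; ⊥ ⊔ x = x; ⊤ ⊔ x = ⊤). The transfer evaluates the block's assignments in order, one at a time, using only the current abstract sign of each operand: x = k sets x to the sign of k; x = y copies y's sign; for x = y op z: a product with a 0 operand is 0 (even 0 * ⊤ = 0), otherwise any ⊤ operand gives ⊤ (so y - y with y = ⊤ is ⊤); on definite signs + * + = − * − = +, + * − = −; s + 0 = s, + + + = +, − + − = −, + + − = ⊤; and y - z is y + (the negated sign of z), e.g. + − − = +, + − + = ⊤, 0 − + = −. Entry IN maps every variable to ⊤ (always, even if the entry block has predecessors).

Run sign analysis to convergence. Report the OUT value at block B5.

Answer: {a: ⊤, b: ⊤, c: ⊤, d: -, e: ⊤, f: ⊤}

Derivation:
Per-block solution:
  B0:   IN=(all ⊤)   OUT=(all ⊤)
  B1:   IN=(all ⊤)   OUT={a:+; rest ⊤}
  B2:   IN={a:+; rest ⊤}   OUT=(all ⊤)
  B3:   IN=(all ⊤)   OUT=(all ⊤)
  B4:   IN=(all ⊤)   OUT=(all ⊤)
  B5:   IN=(all ⊤)   OUT={d:-; rest ⊤}
  B6:   IN={d:-; rest ⊤}   OUT={d:-; rest ⊤}

Merge at B5: IN[B5] = OUT[B4] = {a: ⊤, b: ⊤, c: ⊤, d: ⊤, e: ⊤, f: ⊤}
Applying B5's transfer function to that IN value gives OUT[B5] (row B5 above).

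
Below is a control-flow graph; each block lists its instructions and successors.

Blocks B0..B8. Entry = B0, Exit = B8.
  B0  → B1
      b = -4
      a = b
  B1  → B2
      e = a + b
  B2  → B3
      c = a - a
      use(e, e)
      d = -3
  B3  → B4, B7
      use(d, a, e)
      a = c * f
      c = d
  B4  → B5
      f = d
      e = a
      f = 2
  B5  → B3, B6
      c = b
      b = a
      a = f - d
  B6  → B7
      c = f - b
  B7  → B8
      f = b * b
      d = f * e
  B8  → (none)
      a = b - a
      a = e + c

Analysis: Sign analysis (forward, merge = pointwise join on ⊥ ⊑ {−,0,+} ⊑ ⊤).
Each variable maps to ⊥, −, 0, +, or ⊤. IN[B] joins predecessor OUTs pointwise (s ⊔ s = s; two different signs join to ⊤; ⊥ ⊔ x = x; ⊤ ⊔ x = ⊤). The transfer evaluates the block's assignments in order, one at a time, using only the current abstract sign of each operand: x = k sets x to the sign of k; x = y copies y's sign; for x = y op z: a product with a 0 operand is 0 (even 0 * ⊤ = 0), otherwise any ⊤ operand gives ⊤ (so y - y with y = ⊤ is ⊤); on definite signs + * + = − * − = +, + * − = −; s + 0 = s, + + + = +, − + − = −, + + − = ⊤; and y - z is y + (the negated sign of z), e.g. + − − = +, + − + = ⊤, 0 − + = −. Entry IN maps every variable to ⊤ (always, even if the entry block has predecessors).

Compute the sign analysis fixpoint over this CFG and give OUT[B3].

Converged values:
  B0:   IN=(all ⊤)   OUT={a:-, b:-; rest ⊤}
  B1:   IN={a:-, b:-; rest ⊤}   OUT={a:-, b:-, e:-; rest ⊤}
  B2:   IN={a:-, b:-, e:-; rest ⊤}   OUT={a:-, b:-, d:-, e:-; rest ⊤}
  B3:   IN={d:-; rest ⊤}   OUT={c:-, d:-; rest ⊤}
  B4:   IN={c:-, d:-; rest ⊤}   OUT={c:-, d:-, f:+; rest ⊤}
  B5:   IN={c:-, d:-, f:+; rest ⊤}   OUT={a:+, d:-, f:+; rest ⊤}
  B6:   IN={a:+, d:-, f:+; rest ⊤}   OUT={a:+, d:-, f:+; rest ⊤}
  B7:   IN={d:-; rest ⊤}   OUT=(all ⊤)
  B8:   IN=(all ⊤)   OUT=(all ⊤)

Merge at B3: IN[B3] = OUT[B2] ⊔ OUT[B5] = {a: ⊤, b: ⊤, c: ⊤, d: -, e: ⊤, f: ⊤}
Applying B3's transfer function to that IN value gives OUT[B3] (row B3 above).

Answer: {a: ⊤, b: ⊤, c: -, d: -, e: ⊤, f: ⊤}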